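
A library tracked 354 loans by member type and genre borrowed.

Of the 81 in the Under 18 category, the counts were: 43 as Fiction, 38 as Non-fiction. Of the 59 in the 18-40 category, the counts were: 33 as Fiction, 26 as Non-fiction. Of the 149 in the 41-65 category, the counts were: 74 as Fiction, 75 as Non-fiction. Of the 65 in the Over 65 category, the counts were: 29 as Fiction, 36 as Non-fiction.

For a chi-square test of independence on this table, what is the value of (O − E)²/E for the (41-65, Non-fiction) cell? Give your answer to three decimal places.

Row total (41-65) = 149; column total (Non-fiction) = 175; N = 354.
Expected count E = 149 × 175 / 354 = 73.6582.
Contribution = (O − E)²/E = (75 − 73.6582)² / 73.6582 = 0.024.

0.024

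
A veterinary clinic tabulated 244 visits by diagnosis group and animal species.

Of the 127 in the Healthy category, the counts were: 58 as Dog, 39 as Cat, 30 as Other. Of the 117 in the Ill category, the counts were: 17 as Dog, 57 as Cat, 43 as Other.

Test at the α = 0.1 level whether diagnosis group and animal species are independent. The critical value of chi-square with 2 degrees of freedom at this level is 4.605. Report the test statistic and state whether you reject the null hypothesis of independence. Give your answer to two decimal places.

27.74; reject H₀

Row totals: 127, 117. Column totals: 75, 96, 73. Grand total N = 244.
Expected counts (row total × column total / N):
  Healthy, Dog: 127×75/244 = 39.037
  Healthy, Cat: 127×96/244 = 49.967
  Healthy, Other: 127×73/244 = 37.996
  Ill, Dog: 117×75/244 = 35.963
  Ill, Cat: 117×96/244 = 46.033
  Ill, Other: 117×73/244 = 35.004
Contributions (O − E)²/E:
  (58 − 39.037)²/39.037 = 9.2117
  (39 − 49.967)²/49.967 = 2.4071
  (30 − 37.996)²/37.996 = 1.6827
  (17 − 35.963)²/35.963 = 9.9990
  (57 − 46.033)²/46.033 = 2.6128
  (43 − 35.004)²/35.004 = 1.8265
χ² = 9.2117 + 2.4071 + 1.6827 + 9.9990 + 2.6128 + 1.8265 = 27.74
df = (2−1)(3−1) = 2. Since 27.74 > 4.605, reject the null hypothesis of independence at α = 0.1.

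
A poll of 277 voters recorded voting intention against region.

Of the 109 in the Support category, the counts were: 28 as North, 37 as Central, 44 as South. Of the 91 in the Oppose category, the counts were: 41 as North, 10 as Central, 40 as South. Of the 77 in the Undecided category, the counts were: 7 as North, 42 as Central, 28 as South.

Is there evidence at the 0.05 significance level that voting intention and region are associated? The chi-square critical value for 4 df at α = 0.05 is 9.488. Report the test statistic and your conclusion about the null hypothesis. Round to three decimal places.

45.269; reject H₀

Row totals: 109, 91, 77. Column totals: 76, 89, 112. Grand total N = 277.
Expected counts (row total × column total / N):
  Support, North: 109×76/277 = 29.9061
  Support, Central: 109×89/277 = 35.0217
  Support, South: 109×112/277 = 44.0722
  Oppose, North: 91×76/277 = 24.9675
  Oppose, Central: 91×89/277 = 29.2383
  Oppose, South: 91×112/277 = 36.7942
  Undecided, North: 77×76/277 = 21.1264
  Undecided, Central: 77×89/277 = 24.7401
  Undecided, South: 77×112/277 = 31.1336
Contributions (O − E)²/E:
  (28 − 29.9061)²/29.9061 = 0.1215
  (37 − 35.0217)²/35.0217 = 0.1117
  (44 − 44.0722)²/44.0722 = 0.0001
  (41 − 24.9675)²/24.9675 = 10.2950
  (10 − 29.2383)²/29.2383 = 12.6585
  (40 − 36.7942)²/36.7942 = 0.2793
  (7 − 21.1264)²/21.1264 = 9.4458
  (42 − 24.7401)²/24.7401 = 12.0413
  (28 − 31.1336)²/31.1336 = 0.3154
χ² = 0.1215 + 0.1117 + 0.0001 + 10.2950 + 12.6585 + 0.2793 + 9.4458 + 12.0413 + 0.3154 = 45.269
df = (3−1)(3−1) = 4. Since 45.269 > 9.488, reject the null hypothesis of independence at α = 0.05.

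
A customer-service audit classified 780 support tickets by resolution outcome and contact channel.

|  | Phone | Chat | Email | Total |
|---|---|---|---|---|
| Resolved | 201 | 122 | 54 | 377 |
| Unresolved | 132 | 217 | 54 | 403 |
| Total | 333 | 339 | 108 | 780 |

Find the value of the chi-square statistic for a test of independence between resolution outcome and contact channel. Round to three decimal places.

Grand total N = 780.
Expected counts (row total × column total / N):
  Resolved, Phone: 377×333/780 = 160.9500
  Resolved, Chat: 377×339/780 = 163.8500
  Resolved, Email: 377×108/780 = 52.2000
  Unresolved, Phone: 403×333/780 = 172.0500
  Unresolved, Chat: 403×339/780 = 175.1500
  Unresolved, Email: 403×108/780 = 55.8000
Contributions (O − E)²/E:
  (201 − 160.9500)²/160.9500 = 9.9658
  (122 − 163.8500)²/163.8500 = 10.6892
  (54 − 52.2000)²/52.2000 = 0.0621
  (132 − 172.0500)²/172.0500 = 9.3229
  (217 − 175.1500)²/175.1500 = 9.9996
  (54 − 55.8000)²/55.8000 = 0.0581
χ² = 9.9658 + 10.6892 + 0.0621 + 9.3229 + 9.9996 + 0.0581 = 40.098

40.098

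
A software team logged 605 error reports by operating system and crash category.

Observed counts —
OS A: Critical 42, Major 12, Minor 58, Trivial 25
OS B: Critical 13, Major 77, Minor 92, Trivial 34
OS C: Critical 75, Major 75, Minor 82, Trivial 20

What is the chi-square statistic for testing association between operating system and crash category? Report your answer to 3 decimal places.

73.805

Row totals: 137, 216, 252. Column totals: 130, 164, 232, 79. Grand total N = 605.
Expected counts (row total × column total / N):
  OS A, Critical: 137×130/605 = 29.4380
  OS A, Major: 137×164/605 = 37.1372
  OS A, Minor: 137×232/605 = 52.5355
  OS A, Trivial: 137×79/605 = 17.8893
  OS B, Critical: 216×130/605 = 46.4132
  OS B, Major: 216×164/605 = 58.5521
  OS B, Minor: 216×232/605 = 82.8298
  OS B, Trivial: 216×79/605 = 28.2050
  OS C, Critical: 252×130/605 = 54.1488
  OS C, Major: 252×164/605 = 68.3107
  OS C, Minor: 252×232/605 = 96.6347
  OS C, Trivial: 252×79/605 = 32.9058
Contributions (O − E)²/E:
  (42 − 29.4380)²/29.4380 = 5.3605
  (12 − 37.1372)²/37.1372 = 17.0147
  (58 − 52.5355)²/52.5355 = 0.5684
  (25 − 17.8893)²/17.8893 = 2.8264
  (13 − 46.4132)²/46.4132 = 24.0544
  (77 − 58.5521)²/58.5521 = 5.8123
  (92 − 82.8298)²/82.8298 = 1.0152
  (34 − 28.2050)²/28.2050 = 1.1906
  (75 − 54.1488)²/54.1488 = 8.0292
  (75 − 68.3107)²/68.3107 = 0.6550
  (82 − 96.6347)²/96.6347 = 2.2163
  (20 − 32.9058)²/32.9058 = 5.0617
χ² = 5.3605 + 17.0147 + 0.5684 + 2.8264 + 24.0544 + 5.8123 + 1.0152 + 1.1906 + 8.0292 + 0.6550 + 2.2163 + 5.0617 = 73.805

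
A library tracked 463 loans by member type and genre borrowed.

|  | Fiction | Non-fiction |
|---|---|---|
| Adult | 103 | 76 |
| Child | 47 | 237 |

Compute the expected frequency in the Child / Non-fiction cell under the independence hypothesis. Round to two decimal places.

Row total (Child) = 284; column total (Non-fiction) = 313; grand total N = 463.
Expected count = (row total × column total) / N = 284 × 313 / 463 = 191.99.

191.99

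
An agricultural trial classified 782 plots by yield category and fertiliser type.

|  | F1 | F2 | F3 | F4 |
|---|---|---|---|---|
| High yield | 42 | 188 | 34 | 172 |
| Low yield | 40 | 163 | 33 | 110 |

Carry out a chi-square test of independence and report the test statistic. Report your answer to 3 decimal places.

Row totals: 436, 346. Column totals: 82, 351, 67, 282. Grand total N = 782.
Expected counts (row total × column total / N):
  High yield, F1: 436×82/782 = 45.7187
  High yield, F2: 436×351/782 = 195.6982
  High yield, F3: 436×67/782 = 37.3555
  High yield, F4: 436×282/782 = 157.2276
  Low yield, F1: 346×82/782 = 36.2813
  Low yield, F2: 346×351/782 = 155.3018
  Low yield, F3: 346×67/782 = 29.6445
  Low yield, F4: 346×282/782 = 124.7724
Contributions (O − E)²/E:
  (42 − 45.7187)²/45.7187 = 0.3025
  (188 − 195.6982)²/195.6982 = 0.3028
  (34 − 37.3555)²/37.3555 = 0.3014
  (172 − 157.2276)²/157.2276 = 1.3879
  (40 − 36.2813)²/36.2813 = 0.3812
  (163 − 155.3018)²/155.3018 = 0.3816
  (33 − 29.6445)²/29.6445 = 0.3798
  (110 − 124.7724)²/124.7724 = 1.7490
χ² = 0.3025 + 0.3028 + 0.3014 + 1.3879 + 0.3812 + 0.3816 + 0.3798 + 1.7490 = 5.186

5.186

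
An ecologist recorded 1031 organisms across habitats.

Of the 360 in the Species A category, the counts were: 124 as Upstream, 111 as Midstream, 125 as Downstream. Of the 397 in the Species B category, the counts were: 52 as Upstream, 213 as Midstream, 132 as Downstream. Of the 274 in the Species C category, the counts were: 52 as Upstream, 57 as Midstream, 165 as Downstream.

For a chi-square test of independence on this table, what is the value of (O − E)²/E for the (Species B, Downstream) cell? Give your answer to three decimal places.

5.723

Row total (Species B) = 397; column total (Downstream) = 422; N = 1031.
Expected count E = 397 × 422 / 1031 = 162.4966.
Contribution = (O − E)²/E = (132 − 162.4966)² / 162.4966 = 5.723.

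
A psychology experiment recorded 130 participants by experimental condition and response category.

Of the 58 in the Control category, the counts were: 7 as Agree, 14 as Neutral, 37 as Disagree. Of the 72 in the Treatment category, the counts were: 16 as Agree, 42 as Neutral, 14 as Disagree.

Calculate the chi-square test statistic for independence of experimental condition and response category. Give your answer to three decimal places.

26.696

Row totals: 58, 72. Column totals: 23, 56, 51. Grand total N = 130.
Expected counts (row total × column total / N):
  Control, Agree: 58×23/130 = 10.26154
  Control, Neutral: 58×56/130 = 24.98462
  Control, Disagree: 58×51/130 = 22.75385
  Treatment, Agree: 72×23/130 = 12.73846
  Treatment, Neutral: 72×56/130 = 31.01538
  Treatment, Disagree: 72×51/130 = 28.24615
Contributions (O − E)²/E:
  (7 − 10.26154)²/10.26154 = 1.0367
  (14 − 24.98462)²/24.98462 = 4.8294
  (37 − 22.75385)²/22.75385 = 8.9195
  (16 − 12.73846)²/12.73846 = 0.8351
  (42 − 31.01538)²/31.01538 = 3.8904
  (14 − 28.24615)²/28.24615 = 7.1851
χ² = 1.0367 + 4.8294 + 8.9195 + 0.8351 + 3.8904 + 7.1851 = 26.696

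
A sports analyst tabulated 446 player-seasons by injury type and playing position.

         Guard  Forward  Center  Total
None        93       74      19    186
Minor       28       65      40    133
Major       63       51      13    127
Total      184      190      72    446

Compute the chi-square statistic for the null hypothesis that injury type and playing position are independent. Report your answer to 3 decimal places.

Grand total N = 446.
Expected counts (row total × column total / N):
  None, Guard: 186×184/446 = 76.7354
  None, Forward: 186×190/446 = 79.2377
  None, Center: 186×72/446 = 30.0269
  Minor, Guard: 133×184/446 = 54.8700
  Minor, Forward: 133×190/446 = 56.6592
  Minor, Center: 133×72/446 = 21.4709
  Major, Guard: 127×184/446 = 52.3946
  Major, Forward: 127×190/446 = 54.1031
  Major, Center: 127×72/446 = 20.5022
Contributions (O − E)²/E:
  (93 − 76.7354)²/76.7354 = 3.4474
  (74 − 79.2377)²/79.2377 = 0.3462
  (19 − 30.0269)²/30.0269 = 4.0495
  (28 − 54.8700)²/54.8700 = 13.1583
  (65 − 56.6592)²/56.6592 = 1.2278
  (40 − 21.4709)²/21.4709 = 15.9904
  (63 − 52.3946)²/52.3946 = 2.1467
  (51 − 54.1031)²/54.1031 = 0.1780
  (13 − 20.5022)²/20.5022 = 2.7452
χ² = 3.4474 + 0.3462 + 4.0495 + 13.1583 + 1.2278 + 15.9904 + 2.1467 + 0.1780 + 2.7452 = 43.290

43.290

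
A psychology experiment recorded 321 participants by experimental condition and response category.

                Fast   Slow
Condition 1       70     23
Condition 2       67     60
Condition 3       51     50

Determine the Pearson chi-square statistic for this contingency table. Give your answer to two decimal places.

15.17

Row totals: 93, 127, 101. Column totals: 188, 133. Grand total N = 321.
Expected counts (row total × column total / N):
  Condition 1, Fast: 93×188/321 = 54.467
  Condition 1, Slow: 93×133/321 = 38.533
  Condition 2, Fast: 127×188/321 = 74.380
  Condition 2, Slow: 127×133/321 = 52.620
  Condition 3, Fast: 101×188/321 = 59.153
  Condition 3, Slow: 101×133/321 = 41.847
Contributions (O − E)²/E:
  (70 − 54.467)²/54.467 = 4.4297
  (23 − 38.533)²/38.533 = 6.2615
  (67 − 74.380)²/74.380 = 0.7322
  (60 − 52.620)²/52.620 = 1.0351
  (51 − 59.153)²/59.153 = 1.1237
  (50 − 41.847)²/41.847 = 1.5884
χ² = 4.4297 + 6.2615 + 0.7322 + 1.0351 + 1.1237 + 1.5884 = 15.17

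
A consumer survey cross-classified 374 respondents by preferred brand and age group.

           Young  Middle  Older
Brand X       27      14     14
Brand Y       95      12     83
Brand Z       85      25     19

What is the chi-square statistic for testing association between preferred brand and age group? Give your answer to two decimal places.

Row totals: 55, 190, 129. Column totals: 207, 51, 116. Grand total N = 374.
Expected counts (row total × column total / N):
  Brand X, Young: 55×207/374 = 30.441
  Brand X, Middle: 55×51/374 = 7.500
  Brand X, Older: 55×116/374 = 17.059
  Brand Y, Young: 190×207/374 = 105.160
  Brand Y, Middle: 190×51/374 = 25.909
  Brand Y, Older: 190×116/374 = 58.930
  Brand Z, Young: 129×207/374 = 71.398
  Brand Z, Middle: 129×51/374 = 17.591
  Brand Z, Older: 129×116/374 = 40.011
Contributions (O − E)²/E:
  (27 − 30.441)²/30.441 = 0.3890
  (14 − 7.500)²/7.500 = 5.6333
  (14 − 17.059)²/17.059 = 0.5485
  (95 − 105.160)²/105.160 = 0.9816
  (12 − 25.909)²/25.909 = 7.4669
  (83 − 58.930)²/58.930 = 9.8314
  (85 − 71.398)²/71.398 = 2.5913
  (25 − 17.591)²/17.591 = 3.1205
  (19 − 40.011)²/40.011 = 11.0335
χ² = 0.3890 + 5.6333 + 0.5485 + 0.9816 + 7.4669 + 9.8314 + 2.5913 + 3.1205 + 11.0335 = 41.60

41.60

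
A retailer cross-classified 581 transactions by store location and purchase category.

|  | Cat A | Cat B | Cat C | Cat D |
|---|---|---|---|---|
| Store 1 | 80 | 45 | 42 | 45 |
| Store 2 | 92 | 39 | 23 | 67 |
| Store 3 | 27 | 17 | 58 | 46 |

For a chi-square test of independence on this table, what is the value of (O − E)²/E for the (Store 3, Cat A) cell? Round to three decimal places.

Row total (Store 3) = 148; column total (Cat A) = 199; N = 581.
Expected count E = 148 × 199 / 581 = 50.6919.
Contribution = (O − E)²/E = (27 − 50.6919)² / 50.6919 = 11.073.

11.073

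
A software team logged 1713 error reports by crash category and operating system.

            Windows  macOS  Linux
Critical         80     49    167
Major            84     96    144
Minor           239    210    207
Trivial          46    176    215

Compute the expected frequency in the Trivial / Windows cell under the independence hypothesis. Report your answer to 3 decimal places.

114.543

Row total (Trivial) = 437; column total (Windows) = 449; grand total N = 1713.
Expected count = (row total × column total) / N = 437 × 449 / 1713 = 114.543.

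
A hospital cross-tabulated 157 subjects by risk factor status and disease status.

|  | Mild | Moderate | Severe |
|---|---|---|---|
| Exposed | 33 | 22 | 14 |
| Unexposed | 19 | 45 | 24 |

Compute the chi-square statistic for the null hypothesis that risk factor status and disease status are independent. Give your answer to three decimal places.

12.175

Row totals: 69, 88. Column totals: 52, 67, 38. Grand total N = 157.
Expected counts (row total × column total / N):
  Exposed, Mild: 69×52/157 = 22.8535
  Exposed, Moderate: 69×67/157 = 29.4459
  Exposed, Severe: 69×38/157 = 16.7006
  Unexposed, Mild: 88×52/157 = 29.1465
  Unexposed, Moderate: 88×67/157 = 37.5541
  Unexposed, Severe: 88×38/157 = 21.2994
Contributions (O − E)²/E:
  (33 − 22.8535)²/22.8535 = 4.5048
  (22 − 29.4459)²/29.4459 = 1.8828
  (14 − 16.7006)²/16.7006 = 0.4367
  (19 − 29.1465)²/29.1465 = 3.5322
  (45 − 37.5541)²/37.5541 = 1.4763
  (24 − 21.2994)²/21.2994 = 0.3424
χ² = 4.5048 + 1.8828 + 0.4367 + 3.5322 + 1.4763 + 0.3424 = 12.175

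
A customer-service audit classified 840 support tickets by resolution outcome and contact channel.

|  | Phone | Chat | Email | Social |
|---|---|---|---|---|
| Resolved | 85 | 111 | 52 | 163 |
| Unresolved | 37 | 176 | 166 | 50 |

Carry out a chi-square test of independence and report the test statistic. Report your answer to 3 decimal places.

Row totals: 411, 429. Column totals: 122, 287, 218, 213. Grand total N = 840.
Expected counts (row total × column total / N):
  Resolved, Phone: 411×122/840 = 59.6929
  Resolved, Chat: 411×287/840 = 140.4250
  Resolved, Email: 411×218/840 = 106.6643
  Resolved, Social: 411×213/840 = 104.2179
  Unresolved, Phone: 429×122/840 = 62.3071
  Unresolved, Chat: 429×287/840 = 146.5750
  Unresolved, Email: 429×218/840 = 111.3357
  Unresolved, Social: 429×213/840 = 108.7821
Contributions (O − E)²/E:
  (85 − 59.6929)²/59.6929 = 10.7291
  (111 − 140.4250)²/140.4250 = 6.1658
  (52 − 106.6643)²/106.6643 = 28.0149
  (163 − 104.2179)²/104.2179 = 33.1549
  (37 − 62.3071)²/62.3071 = 10.2789
  (176 − 146.5750)²/146.5750 = 5.9071
  (166 − 111.3357)²/111.3357 = 26.8394
  (50 − 108.7821)²/108.7821 = 31.7638
χ² = 10.7291 + 6.1658 + 28.0149 + 33.1549 + 10.2789 + 5.9071 + 26.8394 + 31.7638 = 152.854

152.854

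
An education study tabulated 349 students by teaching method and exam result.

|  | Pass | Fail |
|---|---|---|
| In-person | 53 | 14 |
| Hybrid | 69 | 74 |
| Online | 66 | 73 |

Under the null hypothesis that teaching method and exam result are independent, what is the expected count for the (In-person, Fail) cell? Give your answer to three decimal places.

30.908

Row total (In-person) = 67; column total (Fail) = 161; grand total N = 349.
Expected count = (row total × column total) / N = 67 × 161 / 349 = 30.908.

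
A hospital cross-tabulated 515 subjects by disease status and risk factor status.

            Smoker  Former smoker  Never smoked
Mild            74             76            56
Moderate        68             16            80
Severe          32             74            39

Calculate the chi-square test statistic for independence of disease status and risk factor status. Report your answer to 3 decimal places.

67.539

Row totals: 206, 164, 145. Column totals: 174, 166, 175. Grand total N = 515.
Expected counts (row total × column total / N):
  Mild, Smoker: 206×174/515 = 69.6000
  Mild, Former smoker: 206×166/515 = 66.4000
  Mild, Never smoked: 206×175/515 = 70.0000
  Moderate, Smoker: 164×174/515 = 55.4097
  Moderate, Former smoker: 164×166/515 = 52.8621
  Moderate, Never smoked: 164×175/515 = 55.7282
  Severe, Smoker: 145×174/515 = 48.9903
  Severe, Former smoker: 145×166/515 = 46.7379
  Severe, Never smoked: 145×175/515 = 49.2718
Contributions (O − E)²/E:
  (74 − 69.6000)²/69.6000 = 0.2782
  (76 − 66.4000)²/66.4000 = 1.3880
  (56 − 70.0000)²/70.0000 = 2.8000
  (68 − 55.4097)²/55.4097 = 2.8608
  (16 − 52.8621)²/52.8621 = 25.7049
  (80 − 55.7282)²/55.7282 = 10.5713
  (32 − 48.9903)²/48.9903 = 5.8924
  (74 − 46.7379)²/46.7379 = 15.9019
  (39 − 49.2718)²/49.2718 = 2.1414
χ² = 0.2782 + 1.3880 + 2.8000 + 2.8608 + 25.7049 + 10.5713 + 5.8924 + 15.9019 + 2.1414 = 67.539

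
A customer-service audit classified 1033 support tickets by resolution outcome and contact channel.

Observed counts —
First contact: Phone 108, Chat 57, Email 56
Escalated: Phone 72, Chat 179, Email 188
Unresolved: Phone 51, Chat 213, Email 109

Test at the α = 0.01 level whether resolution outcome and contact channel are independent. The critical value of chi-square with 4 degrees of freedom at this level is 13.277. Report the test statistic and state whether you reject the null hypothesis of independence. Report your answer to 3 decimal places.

Row totals: 221, 439, 373. Column totals: 231, 449, 353. Grand total N = 1033.
Expected counts (row total × column total / N):
  First contact, Phone: 221×231/1033 = 49.4201
  First contact, Chat: 221×449/1033 = 96.0591
  First contact, Email: 221×353/1033 = 75.5208
  Escalated, Phone: 439×231/1033 = 98.1694
  Escalated, Chat: 439×449/1033 = 190.8141
  Escalated, Email: 439×353/1033 = 150.0165
  Unresolved, Phone: 373×231/1033 = 83.4105
  Unresolved, Chat: 373×449/1033 = 162.1268
  Unresolved, Email: 373×353/1033 = 127.4627
Contributions (O − E)²/E:
  (108 − 49.4201)²/49.4201 = 69.4374
  (57 − 96.0591)²/96.0591 = 15.8820
  (56 − 75.5208)²/75.5208 = 5.0458
  (72 − 98.1694)²/98.1694 = 6.9761
  (179 − 190.8141)²/190.8141 = 0.7315
  (188 − 150.0165)²/150.0165 = 9.6173
  (51 − 83.4105)²/83.4105 = 12.5936
  (213 − 162.1268)²/162.1268 = 15.9633
  (109 − 127.4627)²/127.4627 = 2.6743
χ² = 69.4374 + 15.8820 + 5.0458 + 6.9761 + 0.7315 + 9.6173 + 12.5936 + 15.9633 + 2.6743 = 138.921
df = (3−1)(3−1) = 4. Since 138.921 > 13.277, reject the null hypothesis of independence at α = 0.01.

138.921; reject H₀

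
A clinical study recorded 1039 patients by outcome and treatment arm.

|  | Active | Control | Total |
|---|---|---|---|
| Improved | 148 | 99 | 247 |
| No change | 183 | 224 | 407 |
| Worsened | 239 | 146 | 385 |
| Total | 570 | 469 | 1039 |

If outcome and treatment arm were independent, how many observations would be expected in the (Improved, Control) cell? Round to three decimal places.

111.495

Row total (Improved) = 247; column total (Control) = 469; grand total N = 1039.
Expected count = (row total × column total) / N = 247 × 469 / 1039 = 111.495.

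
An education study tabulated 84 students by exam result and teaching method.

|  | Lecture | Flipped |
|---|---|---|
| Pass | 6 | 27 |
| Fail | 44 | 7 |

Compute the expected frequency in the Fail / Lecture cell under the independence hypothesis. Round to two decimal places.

Row total (Fail) = 51; column total (Lecture) = 50; grand total N = 84.
Expected count = (row total × column total) / N = 51 × 50 / 84 = 30.36.

30.36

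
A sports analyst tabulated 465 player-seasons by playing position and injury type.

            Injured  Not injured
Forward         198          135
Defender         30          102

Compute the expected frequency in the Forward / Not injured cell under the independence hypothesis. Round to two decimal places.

Row total (Forward) = 333; column total (Not injured) = 237; grand total N = 465.
Expected count = (row total × column total) / N = 333 × 237 / 465 = 169.72.

169.72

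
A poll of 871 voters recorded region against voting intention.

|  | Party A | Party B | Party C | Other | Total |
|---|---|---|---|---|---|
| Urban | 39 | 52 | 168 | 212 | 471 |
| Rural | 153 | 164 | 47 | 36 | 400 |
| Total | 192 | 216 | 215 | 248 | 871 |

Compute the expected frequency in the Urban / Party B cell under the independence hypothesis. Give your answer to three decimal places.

116.804

Row total (Urban) = 471; column total (Party B) = 216; grand total N = 871.
Expected count = (row total × column total) / N = 471 × 216 / 871 = 116.804.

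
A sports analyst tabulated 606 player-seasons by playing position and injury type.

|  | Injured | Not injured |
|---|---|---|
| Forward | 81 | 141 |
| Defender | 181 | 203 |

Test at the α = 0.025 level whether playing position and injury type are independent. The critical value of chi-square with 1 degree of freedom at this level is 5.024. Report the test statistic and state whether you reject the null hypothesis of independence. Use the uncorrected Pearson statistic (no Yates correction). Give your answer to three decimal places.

Row totals: 222, 384. Column totals: 262, 344. Grand total N = 606.
Expected counts (row total × column total / N):
  Forward, Injured: 222×262/606 = 95.9802
  Forward, Not injured: 222×344/606 = 126.0198
  Defender, Injured: 384×262/606 = 166.0198
  Defender, Not injured: 384×344/606 = 217.9802
Contributions (O − E)²/E:
  (81 − 95.9802)²/95.9802 = 2.3380
  (141 − 126.0198)²/126.0198 = 1.7807
  (181 − 166.0198)²/166.0198 = 1.3517
  (203 − 217.9802)²/217.9802 = 1.0295
χ² = 2.3380 + 1.7807 + 1.3517 + 1.0295 = 6.500
df = (2−1)(2−1) = 1. Since 6.500 > 5.024, reject the null hypothesis of independence at α = 0.025.

6.500; reject H₀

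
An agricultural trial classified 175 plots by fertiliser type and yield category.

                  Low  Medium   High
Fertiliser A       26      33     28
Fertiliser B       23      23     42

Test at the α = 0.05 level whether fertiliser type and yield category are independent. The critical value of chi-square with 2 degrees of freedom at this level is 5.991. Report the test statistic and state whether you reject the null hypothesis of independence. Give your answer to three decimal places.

4.764; fail to reject H₀

Row totals: 87, 88. Column totals: 49, 56, 70. Grand total N = 175.
Expected counts (row total × column total / N):
  Fertiliser A, Low: 87×49/175 = 24.3600
  Fertiliser A, Medium: 87×56/175 = 27.8400
  Fertiliser A, High: 87×70/175 = 34.8000
  Fertiliser B, Low: 88×49/175 = 24.6400
  Fertiliser B, Medium: 88×56/175 = 28.1600
  Fertiliser B, High: 88×70/175 = 35.2000
Contributions (O − E)²/E:
  (26 − 24.3600)²/24.3600 = 0.1104
  (33 − 27.8400)²/27.8400 = 0.9564
  (28 − 34.8000)²/34.8000 = 1.3287
  (23 − 24.6400)²/24.6400 = 0.1092
  (23 − 28.1600)²/28.1600 = 0.9455
  (42 − 35.2000)²/35.2000 = 1.3136
χ² = 0.1104 + 0.9564 + 1.3287 + 0.1092 + 0.9455 + 1.3136 = 4.764
df = (2−1)(3−1) = 2. Since 4.764 < 5.991, fail to reject the null hypothesis of independence at α = 0.05.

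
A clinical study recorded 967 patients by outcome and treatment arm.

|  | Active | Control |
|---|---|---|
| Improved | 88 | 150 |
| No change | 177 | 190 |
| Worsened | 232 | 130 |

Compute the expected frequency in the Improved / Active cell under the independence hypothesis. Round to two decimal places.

122.32

Row total (Improved) = 238; column total (Active) = 497; grand total N = 967.
Expected count = (row total × column total) / N = 238 × 497 / 967 = 122.32.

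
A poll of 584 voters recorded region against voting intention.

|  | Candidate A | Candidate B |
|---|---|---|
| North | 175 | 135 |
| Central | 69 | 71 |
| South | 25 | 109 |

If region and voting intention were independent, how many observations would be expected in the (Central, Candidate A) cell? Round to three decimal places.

64.486

Row total (Central) = 140; column total (Candidate A) = 269; grand total N = 584.
Expected count = (row total × column total) / N = 140 × 269 / 584 = 64.486.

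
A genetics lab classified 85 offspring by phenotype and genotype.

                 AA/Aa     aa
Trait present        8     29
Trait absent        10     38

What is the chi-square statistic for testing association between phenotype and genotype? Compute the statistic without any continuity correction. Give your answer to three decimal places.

Row totals: 37, 48. Column totals: 18, 67. Grand total N = 85.
Expected counts (row total × column total / N):
  Trait present, AA/Aa: 37×18/85 = 7.8353
  Trait present, aa: 37×67/85 = 29.1647
  Trait absent, AA/Aa: 48×18/85 = 10.1647
  Trait absent, aa: 48×67/85 = 37.8353
Contributions (O − E)²/E:
  (8 − 7.8353)²/7.8353 = 0.0035
  (29 − 29.1647)²/29.1647 = 0.0009
  (10 − 10.1647)²/10.1647 = 0.0027
  (38 − 37.8353)²/37.8353 = 0.0007
χ² = 0.0035 + 0.0009 + 0.0027 + 0.0007 = 0.008

0.008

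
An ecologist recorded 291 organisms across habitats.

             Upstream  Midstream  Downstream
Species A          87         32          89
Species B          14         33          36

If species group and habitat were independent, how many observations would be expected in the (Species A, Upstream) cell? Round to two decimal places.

Row total (Species A) = 208; column total (Upstream) = 101; grand total N = 291.
Expected count = (row total × column total) / N = 208 × 101 / 291 = 72.19.

72.19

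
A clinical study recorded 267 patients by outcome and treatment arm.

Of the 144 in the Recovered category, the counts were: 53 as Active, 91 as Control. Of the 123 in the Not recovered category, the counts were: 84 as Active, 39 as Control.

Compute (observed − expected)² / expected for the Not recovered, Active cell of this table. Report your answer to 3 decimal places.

Row total (Not recovered) = 123; column total (Active) = 137; N = 267.
Expected count E = 123 × 137 / 267 = 63.1124.
Contribution = (O − E)²/E = (84 − 63.1124)² / 63.1124 = 6.913.

6.913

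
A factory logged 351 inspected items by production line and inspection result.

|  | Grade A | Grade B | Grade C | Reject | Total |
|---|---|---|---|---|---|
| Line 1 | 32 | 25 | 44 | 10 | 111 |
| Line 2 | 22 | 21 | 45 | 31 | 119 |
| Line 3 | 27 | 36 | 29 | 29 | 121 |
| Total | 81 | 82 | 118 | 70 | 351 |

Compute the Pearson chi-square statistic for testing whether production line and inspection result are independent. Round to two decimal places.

Grand total N = 351.
Expected counts (row total × column total / N):
  Line 1, Grade A: 111×81/351 = 25.6154
  Line 1, Grade B: 111×82/351 = 25.9316
  Line 1, Grade C: 111×118/351 = 37.3162
  Line 1, Reject: 111×70/351 = 22.1368
  Line 2, Grade A: 119×81/351 = 27.4615
  Line 2, Grade B: 119×82/351 = 27.8006
  Line 2, Grade C: 119×118/351 = 40.0057
  Line 2, Reject: 119×70/351 = 23.7322
  Line 3, Grade A: 121×81/351 = 27.9231
  Line 3, Grade B: 121×82/351 = 28.2678
  Line 3, Grade C: 121×118/351 = 40.6781
  Line 3, Reject: 121×70/351 = 24.1311
Contributions (O − E)²/E:
  (32 − 25.6154)²/25.6154 = 1.5914
  (25 − 25.9316)²/25.9316 = 0.0335
  (44 − 37.3162)²/37.3162 = 1.1972
  (10 − 22.1368)²/22.1368 = 6.6542
  (22 − 27.4615)²/27.4615 = 1.0862
  (21 − 27.8006)²/27.8006 = 1.6636
  (45 − 40.0057)²/40.0057 = 0.6235
  (31 − 23.7322)²/23.7322 = 2.2257
  (27 − 27.9231)²/27.9231 = 0.0305
  (36 − 28.2678)²/28.2678 = 2.1150
  (29 − 40.6781)²/40.6781 = 3.3526
  (29 − 24.1311)²/24.1311 = 0.9824
χ² = 1.5914 + 0.0335 + 1.1972 + 6.6542 + 1.0862 + 1.6636 + 0.6235 + 2.2257 + 0.0305 + 2.1150 + 3.3526 + 0.9824 = 21.56

21.56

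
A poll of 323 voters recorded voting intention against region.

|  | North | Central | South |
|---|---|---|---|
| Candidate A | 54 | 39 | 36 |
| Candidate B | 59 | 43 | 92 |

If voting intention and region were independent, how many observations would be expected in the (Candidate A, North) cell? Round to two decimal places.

Row total (Candidate A) = 129; column total (North) = 113; grand total N = 323.
Expected count = (row total × column total) / N = 129 × 113 / 323 = 45.13.

45.13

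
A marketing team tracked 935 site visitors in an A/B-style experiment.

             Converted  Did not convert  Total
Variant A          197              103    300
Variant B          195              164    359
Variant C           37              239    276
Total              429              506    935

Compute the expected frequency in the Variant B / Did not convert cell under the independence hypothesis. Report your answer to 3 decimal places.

194.282

Row total (Variant B) = 359; column total (Did not convert) = 506; grand total N = 935.
Expected count = (row total × column total) / N = 359 × 506 / 935 = 194.282.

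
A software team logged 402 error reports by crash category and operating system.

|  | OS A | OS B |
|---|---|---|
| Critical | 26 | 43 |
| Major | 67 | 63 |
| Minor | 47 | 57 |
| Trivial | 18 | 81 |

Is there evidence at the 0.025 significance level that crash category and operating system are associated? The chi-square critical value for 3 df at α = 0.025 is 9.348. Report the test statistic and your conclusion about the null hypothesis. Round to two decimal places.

Row totals: 69, 130, 104, 99. Column totals: 158, 244. Grand total N = 402.
Expected counts (row total × column total / N):
  Critical, OS A: 69×158/402 = 27.119
  Critical, OS B: 69×244/402 = 41.881
  Major, OS A: 130×158/402 = 51.095
  Major, OS B: 130×244/402 = 78.905
  Minor, OS A: 104×158/402 = 40.876
  Minor, OS B: 104×244/402 = 63.124
  Trivial, OS A: 99×158/402 = 38.910
  Trivial, OS B: 99×244/402 = 60.090
Contributions (O − E)²/E:
  (26 − 27.119)²/27.119 = 0.0462
  (43 − 41.881)²/41.881 = 0.0299
  (67 − 51.095)²/51.095 = 4.9510
  (63 − 78.905)²/78.905 = 3.2060
  (47 − 40.876)²/40.876 = 0.9175
  (57 − 63.124)²/63.124 = 0.5941
  (18 − 38.910)²/38.910 = 11.2369
  (81 − 60.090)²/60.090 = 7.2762
χ² = 0.0462 + 0.0299 + 4.9510 + 3.2060 + 0.9175 + 0.5941 + 11.2369 + 7.2762 = 28.26
df = (4−1)(2−1) = 3. Since 28.26 > 9.348, reject the null hypothesis of independence at α = 0.025.

28.26; reject H₀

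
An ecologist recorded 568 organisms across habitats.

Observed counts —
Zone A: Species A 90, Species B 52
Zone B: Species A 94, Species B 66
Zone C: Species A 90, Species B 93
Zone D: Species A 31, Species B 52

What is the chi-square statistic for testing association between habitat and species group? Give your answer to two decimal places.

17.42

Row totals: 142, 160, 183, 83. Column totals: 305, 263. Grand total N = 568.
Expected counts (row total × column total / N):
  Zone A, Species A: 142×305/568 = 76.250
  Zone A, Species B: 142×263/568 = 65.750
  Zone B, Species A: 160×305/568 = 85.915
  Zone B, Species B: 160×263/568 = 74.085
  Zone C, Species A: 183×305/568 = 98.266
  Zone C, Species B: 183×263/568 = 84.734
  Zone D, Species A: 83×305/568 = 44.569
  Zone D, Species B: 83×263/568 = 38.431
Contributions (O − E)²/E:
  (90 − 76.250)²/76.250 = 2.4795
  (52 − 65.750)²/65.750 = 2.8755
  (94 − 85.915)²/85.915 = 0.7608
  (66 − 74.085)²/74.085 = 0.8823
  (90 − 98.266)²/98.266 = 0.6953
  (93 − 84.734)²/84.734 = 0.8064
  (31 − 44.569)²/44.569 = 4.1311
  (52 − 38.431)²/38.431 = 4.7909
χ² = 2.4795 + 2.8755 + 0.7608 + 0.8823 + 0.6953 + 0.8064 + 4.1311 + 4.7909 = 17.42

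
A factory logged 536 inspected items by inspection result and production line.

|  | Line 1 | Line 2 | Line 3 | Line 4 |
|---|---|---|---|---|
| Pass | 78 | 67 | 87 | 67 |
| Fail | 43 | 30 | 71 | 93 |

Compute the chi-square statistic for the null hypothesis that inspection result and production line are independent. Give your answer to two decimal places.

Row totals: 299, 237. Column totals: 121, 97, 158, 160. Grand total N = 536.
Expected counts (row total × column total / N):
  Pass, Line 1: 299×121/536 = 67.498
  Pass, Line 2: 299×97/536 = 54.110
  Pass, Line 3: 299×158/536 = 88.138
  Pass, Line 4: 299×160/536 = 89.254
  Fail, Line 1: 237×121/536 = 53.502
  Fail, Line 2: 237×97/536 = 42.890
  Fail, Line 3: 237×158/536 = 69.862
  Fail, Line 4: 237×160/536 = 70.746
Contributions (O − E)²/E:
  (78 − 67.498)²/67.498 = 1.6340
  (67 − 54.110)²/54.110 = 3.0706
  (87 − 88.138)²/88.138 = 0.0147
  (67 − 89.254)²/89.254 = 5.5487
  (43 − 53.502)²/53.502 = 2.0615
  (30 − 42.890)²/42.890 = 3.8739
  (71 − 69.862)²/69.862 = 0.0185
  (93 − 70.746)²/70.746 = 7.0003
χ² = 1.6340 + 3.0706 + 0.0147 + 5.5487 + 2.0615 + 3.8739 + 0.0185 + 7.0003 = 23.22

23.22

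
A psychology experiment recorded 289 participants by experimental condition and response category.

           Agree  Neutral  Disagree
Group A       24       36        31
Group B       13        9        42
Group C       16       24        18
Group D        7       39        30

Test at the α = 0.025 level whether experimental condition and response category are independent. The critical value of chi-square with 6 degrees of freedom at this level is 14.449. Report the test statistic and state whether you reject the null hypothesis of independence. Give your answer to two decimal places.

Row totals: 91, 64, 58, 76. Column totals: 60, 108, 121. Grand total N = 289.
Expected counts (row total × column total / N):
  Group A, Agree: 91×60/289 = 18.893
  Group A, Neutral: 91×108/289 = 34.007
  Group A, Disagree: 91×121/289 = 38.100
  Group B, Agree: 64×60/289 = 13.287
  Group B, Neutral: 64×108/289 = 23.917
  Group B, Disagree: 64×121/289 = 26.796
  Group C, Agree: 58×60/289 = 12.042
  Group C, Neutral: 58×108/289 = 21.675
  Group C, Disagree: 58×121/289 = 24.284
  Group D, Agree: 76×60/289 = 15.779
  Group D, Neutral: 76×108/289 = 28.401
  Group D, Disagree: 76×121/289 = 31.820
Contributions (O − E)²/E:
  (24 − 18.893)²/18.893 = 1.3805
  (36 − 34.007)²/34.007 = 0.1168
  (31 − 38.100)²/38.100 = 1.3231
  (13 − 13.287)²/13.287 = 0.0062
  (9 − 23.917)²/23.917 = 9.3037
  (42 − 26.796)²/26.796 = 8.6267
  (16 − 12.042)²/12.042 = 1.3009
  (24 − 21.675)²/21.675 = 0.2494
  (18 − 24.284)²/24.284 = 1.6261
  (7 − 15.779)²/15.779 = 4.8844
  (39 − 28.401)²/28.401 = 3.9555
  (30 − 31.820)²/31.820 = 0.1041
χ² = 1.3805 + 0.1168 + 1.3231 + 0.0062 + 9.3037 + 8.6267 + 1.3009 + 0.2494 + 1.6261 + 4.8844 + 3.9555 + 0.1041 = 32.88
df = (4−1)(3−1) = 6. Since 32.88 > 14.449, reject the null hypothesis of independence at α = 0.025.

32.88; reject H₀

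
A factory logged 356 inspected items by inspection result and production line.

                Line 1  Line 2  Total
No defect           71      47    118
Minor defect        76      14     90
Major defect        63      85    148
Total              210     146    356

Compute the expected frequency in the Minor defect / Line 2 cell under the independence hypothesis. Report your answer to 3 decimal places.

Row total (Minor defect) = 90; column total (Line 2) = 146; grand total N = 356.
Expected count = (row total × column total) / N = 90 × 146 / 356 = 36.910.

36.910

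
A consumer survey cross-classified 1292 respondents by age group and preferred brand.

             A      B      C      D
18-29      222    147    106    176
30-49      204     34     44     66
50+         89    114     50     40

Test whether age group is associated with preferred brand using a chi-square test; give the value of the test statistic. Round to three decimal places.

122.864

Row totals: 651, 348, 293. Column totals: 515, 295, 200, 282. Grand total N = 1292.
Expected counts (row total × column total / N):
  18-29, A: 651×515/1292 = 259.4930
  18-29, B: 651×295/1292 = 148.6416
  18-29, C: 651×200/1292 = 100.7740
  18-29, D: 651×282/1292 = 142.0913
  30-49, A: 348×515/1292 = 138.7152
  30-49, B: 348×295/1292 = 79.4582
  30-49, C: 348×200/1292 = 53.8700
  30-49, D: 348×282/1292 = 75.9567
  50+, A: 293×515/1292 = 116.7918
  50+, B: 293×295/1292 = 66.9002
  50+, C: 293×200/1292 = 45.3560
  50+, D: 293×282/1292 = 63.9520
Contributions (O − E)²/E:
  (222 − 259.4930)²/259.4930 = 5.4172
  (147 − 148.6416)²/148.6416 = 0.0181
  (106 − 100.7740)²/100.7740 = 0.2710
  (176 − 142.0913)²/142.0913 = 8.0920
  (204 − 138.7152)²/138.7152 = 30.7256
  (34 − 79.4582)²/79.4582 = 26.0067
  (44 − 53.8700)²/53.8700 = 1.8084
  (66 − 75.9567)²/75.9567 = 1.3052
  (89 − 116.7918)²/116.7918 = 6.6133
  (114 − 66.9002)²/66.9002 = 33.1597
  (50 − 45.3560)²/45.3560 = 0.4755
  (40 − 63.9520)²/63.9520 = 8.9708
χ² = 5.4172 + 0.0181 + 0.2710 + 8.0920 + 30.7256 + 26.0067 + 1.8084 + 1.3052 + 6.6133 + 33.1597 + 0.4755 + 8.9708 = 122.864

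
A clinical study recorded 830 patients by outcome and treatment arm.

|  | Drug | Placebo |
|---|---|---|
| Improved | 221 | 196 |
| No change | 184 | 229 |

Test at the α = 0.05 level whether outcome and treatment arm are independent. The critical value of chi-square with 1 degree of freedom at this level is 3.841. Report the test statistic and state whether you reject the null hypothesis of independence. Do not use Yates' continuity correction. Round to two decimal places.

Row totals: 417, 413. Column totals: 405, 425. Grand total N = 830.
Expected counts (row total × column total / N):
  Improved, Drug: 417×405/830 = 203.476
  Improved, Placebo: 417×425/830 = 213.524
  No change, Drug: 413×405/830 = 201.524
  No change, Placebo: 413×425/830 = 211.476
Contributions (O − E)²/E:
  (221 − 203.476)²/203.476 = 1.5092
  (196 − 213.524)²/213.524 = 1.4382
  (184 − 201.524)²/201.524 = 1.5238
  (229 − 211.476)²/211.476 = 1.4521
χ² = 1.5092 + 1.4382 + 1.5238 + 1.4521 = 5.92
df = (2−1)(2−1) = 1. Since 5.92 > 3.841, reject the null hypothesis of independence at α = 0.05.

5.92; reject H₀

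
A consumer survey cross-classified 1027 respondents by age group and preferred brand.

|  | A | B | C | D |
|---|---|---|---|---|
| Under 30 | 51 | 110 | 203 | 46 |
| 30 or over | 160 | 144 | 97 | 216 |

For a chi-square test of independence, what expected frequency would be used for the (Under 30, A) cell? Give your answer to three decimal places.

Row total (Under 30) = 410; column total (A) = 211; grand total N = 1027.
Expected count = (row total × column total) / N = 410 × 211 / 1027 = 84.236.

84.236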